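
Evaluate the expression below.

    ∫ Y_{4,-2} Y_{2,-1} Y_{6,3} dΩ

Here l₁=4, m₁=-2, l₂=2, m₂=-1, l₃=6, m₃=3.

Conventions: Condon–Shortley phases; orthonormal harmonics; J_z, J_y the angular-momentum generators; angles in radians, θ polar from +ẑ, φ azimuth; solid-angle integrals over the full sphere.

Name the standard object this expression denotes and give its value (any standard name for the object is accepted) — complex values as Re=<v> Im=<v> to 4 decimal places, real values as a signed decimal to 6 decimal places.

Gaunt coefficient, -0.252474

This is a Gaunt coefficient — the integral of a triple product of spherical harmonics over the sphere.
Rules hold: Σm=0, L=12 even, 2≤6≤6.
N = 9·5·13 = 585
Δ = 0!·8!·4!/13! = 1/6435
Racah Σ t=0..0: t=0:+1/2304 = 1/2304
⇒ 3j(4 2 6; 0 0 0)² = 5/143, sgn +1
Racah Σ t=0..0: t=0:+1/8640 = 1/8640
⇒ 3j(4 2 6; -2 -1 3)² = 28/715, sgn -1
4πI² = N·(3j₀)²·(3jₘ)² = 1260/1573
I = -1·√(0.801017/4π) = -0.25247360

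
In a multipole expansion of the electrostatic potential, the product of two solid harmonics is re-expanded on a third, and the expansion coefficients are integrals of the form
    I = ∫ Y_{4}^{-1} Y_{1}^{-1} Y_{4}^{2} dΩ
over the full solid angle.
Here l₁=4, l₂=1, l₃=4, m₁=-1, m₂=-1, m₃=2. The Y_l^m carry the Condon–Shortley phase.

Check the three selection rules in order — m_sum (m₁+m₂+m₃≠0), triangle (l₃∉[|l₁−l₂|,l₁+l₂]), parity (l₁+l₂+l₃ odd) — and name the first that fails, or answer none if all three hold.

parity

m₁+m₂+m₃ = -1 − 1 + 2 = 0  ✓
triangle: |4−1|=3 ≤ l₃=4 ≤ 4+1=5  ✓
parity: l₁+l₂+l₃ = 9 is odd  ✗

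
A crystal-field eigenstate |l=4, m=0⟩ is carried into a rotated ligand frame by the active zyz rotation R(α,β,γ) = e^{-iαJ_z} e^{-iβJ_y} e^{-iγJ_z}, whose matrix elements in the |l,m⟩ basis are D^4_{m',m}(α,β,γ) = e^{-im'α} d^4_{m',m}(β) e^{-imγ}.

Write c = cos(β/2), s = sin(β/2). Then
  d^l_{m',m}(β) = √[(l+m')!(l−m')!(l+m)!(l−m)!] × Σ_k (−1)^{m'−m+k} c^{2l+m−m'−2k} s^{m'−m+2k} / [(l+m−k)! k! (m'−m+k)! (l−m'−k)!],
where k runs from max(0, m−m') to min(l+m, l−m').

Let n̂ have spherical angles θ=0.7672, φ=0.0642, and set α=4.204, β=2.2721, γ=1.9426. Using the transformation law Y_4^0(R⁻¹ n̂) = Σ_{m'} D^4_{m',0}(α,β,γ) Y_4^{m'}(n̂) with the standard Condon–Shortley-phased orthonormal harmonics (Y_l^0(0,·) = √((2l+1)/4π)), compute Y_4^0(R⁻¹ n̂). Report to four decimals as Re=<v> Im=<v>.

Need the full column D^4_{m',0} for m'=−4..4 at α=4.2040, β=2.2721, γ=1.9426.
cos(β/2)=0.421180, sin(β/2)=0.906977
d^4_{-4,0}: single k=4 term ⇒ +0.178158;  D = -0.079533-0.159420i
d^4_{-3,0}: k∈[3..4] ⇒ +0.117002 -0.542562 = -0.425560;  D = -0.425117-0.019411i
d^4_{-2,0}: k∈[2..4] ⇒ +0.043563 -0.538700 +0.936774 = +0.441637;  D = -0.232349+0.375576i
d^4_{-1,0}: k∈[1..4] ⇒ +0.009536 -0.265336 +1.230415 -0.950948 = +0.023668;  D = -0.011521-0.020675i
d^4_{0,0}: k∈[0..4] ⇒ +0.000990 -0.073472 +0.766584 -1.579914 +0.457899 = -0.427913;  D = -0.427913+0.000000i
d^4_{1,0}: k∈[0..3] ⇒ -0.009536 +0.265336 -1.230415 +0.950948 = -0.023668;  D = +0.011521-0.020675i
d^4_{2,0}: k∈[0..2] ⇒ +0.043563 -0.538700 +0.936774 = +0.441637;  D = -0.232349-0.375576i
d^4_{3,0}: k∈[0..1] ⇒ -0.117002 +0.542562 = +0.425560;  D = +0.425117-0.019411i
d^4_{4,0}: single k=0 term ⇒ +0.178158;  D = -0.079533+0.159420i
Y_4^{m'}(θ=0.7672,φ=0.0642) and Σ D·Y over m':
  (-0.0795-0.1594i)·(+0.0994-0.0261i)  (-0.4251-0.0194i)·(+0.2958-0.0577i)  (-0.2323+0.3756i)·(+0.4200-0.0542i)  (-0.0115-0.0207i)·(+0.1480-0.0095i)  (-0.4279+0.0000i)·(-0.3330+0.0000i)  (+0.0115-0.0207i)·(-0.1480-0.0095i)  (-0.2323-0.3756i)·(+0.4200+0.0542i)  (+0.4251-0.0194i)·(-0.2958-0.0577i)  (-0.0795+0.1594i)·(+0.0994+0.0261i)
Y_4^0(R⁻¹ n̂) = -0.293590+0.000000i

Re=-0.2936 Im=0.0000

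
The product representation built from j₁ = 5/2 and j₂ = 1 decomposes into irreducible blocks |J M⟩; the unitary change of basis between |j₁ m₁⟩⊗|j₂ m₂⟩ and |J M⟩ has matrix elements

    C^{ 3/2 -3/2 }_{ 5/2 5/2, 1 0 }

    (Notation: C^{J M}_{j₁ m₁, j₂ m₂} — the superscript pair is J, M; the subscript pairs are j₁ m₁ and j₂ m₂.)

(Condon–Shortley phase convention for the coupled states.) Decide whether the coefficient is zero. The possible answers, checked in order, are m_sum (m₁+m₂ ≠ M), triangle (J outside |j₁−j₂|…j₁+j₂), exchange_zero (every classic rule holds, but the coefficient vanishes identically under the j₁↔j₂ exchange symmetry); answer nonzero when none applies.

m-sum: m₁+m₂ = 5/2+0 = 5/2, M = -3/2  ✗ ⇒ coefficient is 0

m_sum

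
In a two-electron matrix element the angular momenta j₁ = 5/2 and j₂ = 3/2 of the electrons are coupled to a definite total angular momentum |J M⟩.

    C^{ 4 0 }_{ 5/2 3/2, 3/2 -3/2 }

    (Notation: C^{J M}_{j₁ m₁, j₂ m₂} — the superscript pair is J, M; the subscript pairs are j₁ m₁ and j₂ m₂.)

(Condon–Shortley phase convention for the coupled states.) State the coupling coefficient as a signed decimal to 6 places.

triangle: 0!*5!*3!/9! = 720/362880
(j±m)!: 4!*1!*0!*3!*4!*4! = 82944
prefactor² = (2J+1)*Δ*N² = 10368/7
  k=0: +1/(0!*0!*1!*0!*4!*3!) = 1/144
Σ = 1/144  ⇒  CG² = 10368/7*(1/144)² = 1/14
CG = +√(1/14) = +0.267261

+0.267261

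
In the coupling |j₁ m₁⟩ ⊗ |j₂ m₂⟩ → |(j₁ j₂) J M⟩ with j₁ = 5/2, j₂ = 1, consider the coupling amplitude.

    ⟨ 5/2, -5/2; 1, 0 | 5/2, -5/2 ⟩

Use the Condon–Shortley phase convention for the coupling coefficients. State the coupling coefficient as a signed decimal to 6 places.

triangle: 1!·4!·1!/7! = 24/5040
(j±m)!: 0!·5!·1!·1!·0!·5! = 14400
prefactor² = (2J+1)·Δ·N² = 2880/7
  k=1: −1/(1!·0!·4!·0!·0!·1!) = -1/24
Σ = -1/24  ⇒  CG² = 2880/7·(-1/24)² = 5/7
CG = −√(5/7) = -0.845154

-0.845154  (= −√(5/7))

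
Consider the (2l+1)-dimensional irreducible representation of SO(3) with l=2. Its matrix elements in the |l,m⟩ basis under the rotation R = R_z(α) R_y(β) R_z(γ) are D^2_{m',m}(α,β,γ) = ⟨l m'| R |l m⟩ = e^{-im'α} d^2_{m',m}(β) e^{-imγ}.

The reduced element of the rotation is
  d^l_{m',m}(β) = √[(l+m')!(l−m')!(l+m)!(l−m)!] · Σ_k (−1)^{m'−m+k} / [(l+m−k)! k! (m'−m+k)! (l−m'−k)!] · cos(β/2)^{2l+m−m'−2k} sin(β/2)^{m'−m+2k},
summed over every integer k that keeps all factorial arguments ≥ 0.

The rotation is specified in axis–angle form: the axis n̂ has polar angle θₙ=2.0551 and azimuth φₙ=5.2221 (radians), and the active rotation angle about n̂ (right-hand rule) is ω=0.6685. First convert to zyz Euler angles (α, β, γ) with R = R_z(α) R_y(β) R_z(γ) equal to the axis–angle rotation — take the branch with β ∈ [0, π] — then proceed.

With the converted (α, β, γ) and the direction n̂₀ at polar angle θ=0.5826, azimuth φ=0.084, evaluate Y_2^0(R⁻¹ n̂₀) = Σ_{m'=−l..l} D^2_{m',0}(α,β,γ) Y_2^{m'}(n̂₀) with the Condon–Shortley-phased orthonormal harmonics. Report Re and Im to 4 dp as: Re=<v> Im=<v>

Axis–angle → zyz. n̂ = (sinθₙcosφₙ, sinθₙsinφₙ, cosθₙ) = (+0.431813, -0.772503, -0.465592), ω = 0.6685.
R = I cosω + sinω [n̂]ₓ + (1−cosω) n̂n̂ᵀ gives
  R = [+0.824888, +0.216777, -0.522080; -0.360380, +0.913204, -0.190224; +0.435530, +0.345060, +0.831413]
β = atan2(√(R₁₃²+R₂₃²), R₃₃) = 0.589151; α = atan2(R₂₃, R₁₃) mod 2π = 3.491000; γ = atan2(R₃₂, −R₃₁) mod 2π = 2.471578
Need the full column D^2_{m',0} for m'=−2..2 at α=3.4910, β=0.5892, γ=2.4716.
cos(β/2)=0.956926, sin(β/2)=0.290334
d^2_{-2,0}: single k=2 term ⇒ +0.189072;  D = +0.144754+0.121632i
d^2_{-1,0}: k∈[1..2] ⇒ +0.623171 -0.057365 = +0.565806;  D = -0.531618-0.193699i
d^2_{0,0}: k∈[0..2] ⇒ +0.838518 -0.308753 +0.007105 = +0.536871;  D = +0.536871+0.000000i
d^2_{1,0}: k∈[0..1] ⇒ -0.623171 +0.057365 = -0.565806;  D = +0.531618-0.193699i
d^2_{2,0}: single k=0 term ⇒ +0.189072;  D = +0.144754-0.121632i
Y_2^{m'}(θ=0.5826,φ=0.084) and Σ D·Y over m':
  (+0.1448+0.1216i)·(+0.1153-0.0196i)  (-0.5316-0.1937i)·(+0.3537-0.0298i)  (+0.5369+0.0000i)·(+0.3444+0.0000i)  (+0.5316-0.1937i)·(-0.3537-0.0298i)  (+0.1448-0.1216i)·(+0.1153+0.0196i)
Y_2^0(R⁻¹ n̂) = -0.164576-0.000000i

Re=-0.1646 Im=0.0000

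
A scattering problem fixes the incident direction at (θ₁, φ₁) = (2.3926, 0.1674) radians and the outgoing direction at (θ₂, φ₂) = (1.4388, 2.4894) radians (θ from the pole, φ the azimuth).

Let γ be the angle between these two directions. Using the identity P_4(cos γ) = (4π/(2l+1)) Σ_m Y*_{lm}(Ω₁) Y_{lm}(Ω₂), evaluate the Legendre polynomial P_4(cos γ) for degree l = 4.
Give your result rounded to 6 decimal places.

Addition theorem: P_4(cos γ) = (4π/9) Σ_m Y*_{lm}(Ω₁) Y_{lm}(Ω₂), m = −4…4:
  m=-4: (0.074583, 0.059040) × (-0.368096, 0.217071) = (-0.040269, -0.005543)  (running Σ = (-0.040269, -0.005543))
  m=-3: (-0.253654, -0.139297) × (0.060384, -0.148681) = (-0.036027, 0.029302)  (running Σ = (-0.076297, 0.023760))
  m=-2: (0.403503, 0.140377) × (-0.076051, -0.278678) = (0.008433, -0.123123)  (running Σ = (-0.067863, -0.099364))
  m=-1: (-0.175538, -0.029663) × (0.141216, 0.107842) = (-0.021590, -0.023119)  (running Σ = (-0.089453, -0.122483))
  m=0: (-0.319666, -0.000000) × (0.263495, 0.000000) = (-0.084230, -0.000000)  (running Σ = (-0.173683, -0.122483))
  m=1: (0.175538, -0.029663) × (-0.141216, 0.107842) = (-0.021590, 0.023119)  (running Σ = (-0.195273, -0.099364))
  m=2: (0.403503, -0.140377) × (-0.076051, 0.278678) = (0.008433, 0.123123)  (running Σ = (-0.186840, 0.023760))
  m=3: (0.253654, -0.139297) × (-0.060384, -0.148681) = (-0.036027, -0.029302)  (running Σ = (-0.222867, -0.005543))
  m=4: (0.074583, -0.059040) × (-0.368096, -0.217071) = (-0.040269, 0.005543)  (running Σ = (-0.263137, -0.000000))
Accumulated sum (-0.263137, -0.000000); after 4π/(2l+1) scaling, (-0.367408, -0.000000) ⇒ P_4 = -0.367408

-0.367408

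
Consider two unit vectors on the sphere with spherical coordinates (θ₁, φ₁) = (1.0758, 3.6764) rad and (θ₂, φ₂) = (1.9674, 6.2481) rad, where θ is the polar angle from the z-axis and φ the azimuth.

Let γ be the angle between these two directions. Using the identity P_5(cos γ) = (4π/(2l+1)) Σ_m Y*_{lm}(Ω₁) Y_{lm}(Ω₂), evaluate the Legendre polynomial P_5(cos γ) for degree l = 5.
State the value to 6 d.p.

Addition theorem: P_5(cos γ) = (4π/11) Σ_m Y*_{lm}(Ω₁) Y_{lm}(Ω₂), m = −5…5:
  m=-5: Y*=+0.218612-0.110376i  Y=+0.305119+0.054082i  product +0.072672-0.021855i
  m=-4: Y*=-0.225044+0.352314i  Y=-0.406348-0.057405i  product +0.111671-0.130244i
  m=-3: Y*=+0.008170-0.242866i  Y=+0.092592+0.009782i  product +0.003132-0.022407i
  m=-2: Y*=-0.096758-0.176618i  Y=+0.306889+0.021570i  product -0.025884-0.056289i
  m=-1: Y*=+0.264267+0.156550i  Y=-0.183482-0.006440i  product -0.047480-0.030426i
  m=+0: Y*=+0.134012-0.000000i  Y=-0.269138+0.000000i  product -0.036068+0.000000i
  m=+1: Y*=-0.264267+0.156550i  Y=+0.183482-0.006440i  product -0.047480+0.030426i
  m=+2: Y*=-0.096758+0.176618i  Y=+0.306889-0.021570i  product -0.025884+0.056289i
  m=+3: Y*=-0.008170-0.242866i  Y=-0.092592+0.009782i  product +0.003132+0.022407i
  m=+4: Y*=-0.225044-0.352314i  Y=-0.406348+0.057405i  product +0.111671+0.130244i
  m=+5: Y*=-0.218612-0.110376i  Y=-0.305119+0.054082i  product +0.072672+0.021855i
Accumulated sum +0.192154+0.000000i; after 4π/(2l+1) scaling, +0.219516+0.000000i ⇒ P_5 = 0.219516

0.219516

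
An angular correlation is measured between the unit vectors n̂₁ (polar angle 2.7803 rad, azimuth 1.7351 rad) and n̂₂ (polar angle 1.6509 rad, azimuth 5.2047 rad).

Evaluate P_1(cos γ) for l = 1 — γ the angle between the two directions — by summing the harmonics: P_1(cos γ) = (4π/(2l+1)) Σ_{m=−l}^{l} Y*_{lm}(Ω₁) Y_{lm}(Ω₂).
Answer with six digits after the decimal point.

-0.258713

Expand P_1 via completeness: Σ_{m} conj(Y_{1,m}) at Ω₁ times Y_{1,m} at Ω₂ —
  m=-1: (-0.01998 + 0.12048j) × (0.16278 + 0.30349j) = -0.03982 + 0.01355j  (running Σ = -0.03982 + 0.01355j)
  m=0: (-0.45706 + 0.00000j) × (-0.03910 + 0.00000j) = 0.01787 + 0.00000j  (running Σ = -0.02195 + 0.01355j)
  m=1: (0.01998 + 0.12048j) × (-0.16278 + 0.30349j) = -0.03982 - 0.01355j  (running Σ = -0.06176 + 0.00000j)
Σ over m = -0.06176 + 0.00000j; ×(4π/3) → -0.25871 + 0.00000j. Real part: -0.258713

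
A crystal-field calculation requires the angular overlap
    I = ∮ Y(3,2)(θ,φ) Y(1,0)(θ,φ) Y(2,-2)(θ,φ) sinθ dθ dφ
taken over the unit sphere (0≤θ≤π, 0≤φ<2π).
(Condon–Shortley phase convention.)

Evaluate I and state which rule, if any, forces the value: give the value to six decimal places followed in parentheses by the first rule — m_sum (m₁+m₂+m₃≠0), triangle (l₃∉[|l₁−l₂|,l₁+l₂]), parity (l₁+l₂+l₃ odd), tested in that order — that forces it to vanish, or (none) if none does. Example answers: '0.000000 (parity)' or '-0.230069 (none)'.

m-sum 0 ✓  L=6 even ✓  2≤2≤4 ✓
Π(2lᵢ+1) = 7×3×5 = 105
triangle coeff Δ(3,1,2) = 1/105
Σ_t [1,1]: t=1:−1/4 = -1/4
(3j)²=3/35 [(3 1 2; 0 0 0)], sign=-1
Σ_t [1,1]: t=1:−1/24 = -1/24
(3j)²=1/21 [(3 1 2; 2 0 -2)], sign=-1
⇒ 4πI² = 3/7
I = (+1)√(3/7/(4π)) = 0.18467439
No selection rule forces the value: the integral is nonzero (none).

0.184674 (none)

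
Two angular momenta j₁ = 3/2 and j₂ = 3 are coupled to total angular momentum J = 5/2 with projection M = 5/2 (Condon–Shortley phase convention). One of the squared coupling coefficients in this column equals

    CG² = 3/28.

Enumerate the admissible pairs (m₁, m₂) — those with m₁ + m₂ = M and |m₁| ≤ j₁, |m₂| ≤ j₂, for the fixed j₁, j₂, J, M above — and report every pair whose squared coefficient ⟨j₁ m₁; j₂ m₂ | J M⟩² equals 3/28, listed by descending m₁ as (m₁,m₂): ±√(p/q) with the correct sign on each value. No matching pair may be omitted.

Admissible pairs with m₁+m₂ = M = 5/2: (-1/2,3), (1/2,2), (3/2,1)
  (m₁,m₂)=(3/2,1): CG² = 3/28, CG = +√(3/28)   ← matches the target
  (m₁,m₂)=(1/2,2): CG² = 5/14, CG = −√(5/14)
  (m₁,m₂)=(-1/2,3): CG² = 15/28, CG = +√(15/28)
Pairs with CG² = 3/28: (3/2,1): +√(3/28)

(3/2,1): +√(3/28)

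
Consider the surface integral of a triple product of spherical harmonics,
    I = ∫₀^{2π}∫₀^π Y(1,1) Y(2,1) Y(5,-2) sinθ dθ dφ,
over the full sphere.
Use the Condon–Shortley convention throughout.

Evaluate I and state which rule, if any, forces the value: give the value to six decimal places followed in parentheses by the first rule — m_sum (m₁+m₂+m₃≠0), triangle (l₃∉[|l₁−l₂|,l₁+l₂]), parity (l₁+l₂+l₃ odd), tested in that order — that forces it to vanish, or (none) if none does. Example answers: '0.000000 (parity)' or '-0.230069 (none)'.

0.000000 (triangle)

triangle: need 1≤l₃≤3, have 5; I=0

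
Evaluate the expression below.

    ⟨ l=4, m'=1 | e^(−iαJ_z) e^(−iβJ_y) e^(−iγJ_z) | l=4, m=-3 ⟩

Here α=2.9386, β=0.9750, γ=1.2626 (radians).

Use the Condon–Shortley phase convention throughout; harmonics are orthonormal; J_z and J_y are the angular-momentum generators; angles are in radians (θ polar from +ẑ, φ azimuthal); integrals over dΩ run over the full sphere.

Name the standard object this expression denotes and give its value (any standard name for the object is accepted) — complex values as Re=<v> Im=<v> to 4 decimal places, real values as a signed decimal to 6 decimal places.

This is a Wigner D-matrix element — the rotation-matrix element ⟨l m'| R(α,β,γ) |l m⟩ in the angular-momentum basis.
D^4_{1,-3}(2.9386,0.9750,1.2626) = e^{-i·1·2.9386}·d^4_{1,-3}(0.9750)·e^{-i·-3·1.2626}. Compute d first:
With c≡cos(β/2)=0.883507 and s≡sin(β/2)=0.468419, N=[120·6·1·5040]^{1/2}=1904.940944
The bounds max(0,m−m')=0 and min(l+m,l−m')=1 give 2 terms
  k=0: (−1)^4·1904.9409/(144)·0.8835^4·0.4684^4 = +0.388056
  k=1: (−1)^5·1904.9409/(240)·0.8835^2·0.4684^6 = -0.065448
d^4_{1,-3}(0.9750) = +0.388056 -0.065448 = +0.322609
D = (-0.979468-0.201601i)·(+0.322609)·(-0.798373-0.602163i) = +0.213110+0.242199i

Wigner D-matrix element, Re=0.2131 Im=0.2422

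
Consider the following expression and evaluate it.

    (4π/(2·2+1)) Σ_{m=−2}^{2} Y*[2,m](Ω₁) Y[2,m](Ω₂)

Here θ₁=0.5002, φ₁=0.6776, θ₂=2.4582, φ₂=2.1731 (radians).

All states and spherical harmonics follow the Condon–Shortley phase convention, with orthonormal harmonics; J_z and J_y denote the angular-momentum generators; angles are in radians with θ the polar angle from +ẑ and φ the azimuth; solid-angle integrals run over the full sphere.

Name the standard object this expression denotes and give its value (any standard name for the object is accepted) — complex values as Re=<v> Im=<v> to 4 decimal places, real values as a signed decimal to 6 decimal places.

Legendre polynomial (addition theorem), +0.148761

This sum is the spherical-harmonic addition theorem: it equals the Legendre polynomial P_l(cos γ) of the angle γ between the two directions.
Addition theorem: P_2(cos γ) = (4π/5) Σ_m Y*_{lm}(Ω₁) Y_{lm}(Ω₂), m = −2…2:
  m=-2: (0.01901 + 0.08679j) × (-0.05514 + 0.14380j) = -0.01353 - 0.00205j  (running Σ = -0.01353 - 0.00205j)
  m=-1: (0.25330 + 0.20383j) × (0.21430 + 0.31170j) = -0.00925 + 0.12263j  (running Σ = -0.02278 + 0.12058j)
  m=0: (0.41315 + 0.00000j) × (0.25354 + 0.00000j) = 0.10475 + 0.00000j  (running Σ = 0.08197 + 0.12058j)
  m=1: (-0.25330 + 0.20383j) × (-0.21430 + 0.31170j) = -0.00925 - 0.12263j  (running Σ = 0.07272 - 0.00205j)
  m=2: (0.01901 - 0.08679j) × (-0.05514 - 0.14380j) = -0.01353 + 0.00205j  (running Σ = 0.05919 + 0.00000j)
Accumulated sum 0.05919 + 0.00000j; after 4π/(2l+1) scaling, 0.14876 + 0.00000j ⇒ P_2 = 0.148761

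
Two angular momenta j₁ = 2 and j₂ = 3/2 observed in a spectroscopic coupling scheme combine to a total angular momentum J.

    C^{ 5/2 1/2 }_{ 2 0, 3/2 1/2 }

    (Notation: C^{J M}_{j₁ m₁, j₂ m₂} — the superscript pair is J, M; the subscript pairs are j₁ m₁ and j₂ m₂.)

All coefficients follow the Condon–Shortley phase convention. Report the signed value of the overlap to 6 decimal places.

√[6·1!3!2!/7! · 2!2!2!1!3!2!] = √(48/35)
  +(−1)^0/∏(0,1,2,2,1,0)! = 1/4  (running 1/4)
  +(−1)^1/∏(1,0,1,1,2,1)! = -1/2  (running -1/4)
⟨..|..⟩ = √(48/35)·(-1/4) = -0.292770

−√(3/35) = -0.292770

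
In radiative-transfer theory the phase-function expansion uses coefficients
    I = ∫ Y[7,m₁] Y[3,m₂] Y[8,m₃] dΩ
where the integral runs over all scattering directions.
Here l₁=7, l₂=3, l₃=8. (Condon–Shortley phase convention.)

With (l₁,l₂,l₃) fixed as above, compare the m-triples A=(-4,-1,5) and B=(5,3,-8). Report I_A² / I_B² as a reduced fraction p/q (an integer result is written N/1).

3481/2100

Same 7,3,8: normalisation and zero-m 3j drop out of the ratio.
A: Δ: 2! 12! 4! / 19! → 1/5290740; sum: t=0:+1/319334400 t=1:−1/43545600 t=2:+1/104509440 = -59/5748019200; 3j²(7 3 8; -4 -1 5) = Δ·Π!·Σ² = 3481/406980  (sign +1)
B: Δ: 2! 12! 4! / 19! → 1/5290740; sum: t=2:+1/22992076800 = 1/22992076800; 3j²(7 3 8; 5 3 -8) = Δ·Π!·Σ² = 5/969  (sign +1)
I_A²/I_B² = (3481/406980)/(5/969) = 3481/2100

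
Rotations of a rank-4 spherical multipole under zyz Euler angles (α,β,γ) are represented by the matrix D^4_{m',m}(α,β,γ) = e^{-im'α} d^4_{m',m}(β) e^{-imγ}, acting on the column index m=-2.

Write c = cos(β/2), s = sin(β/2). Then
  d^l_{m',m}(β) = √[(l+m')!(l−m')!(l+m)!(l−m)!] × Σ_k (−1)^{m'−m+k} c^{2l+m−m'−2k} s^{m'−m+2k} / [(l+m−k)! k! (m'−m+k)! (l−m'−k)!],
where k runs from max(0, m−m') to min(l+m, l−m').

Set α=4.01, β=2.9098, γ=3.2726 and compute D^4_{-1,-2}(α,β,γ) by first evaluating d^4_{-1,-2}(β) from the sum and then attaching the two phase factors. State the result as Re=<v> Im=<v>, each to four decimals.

Split into d^4_{-1,-2}(β=2.9098) × two z-phases.
With c≡cos(β/2)=0.115637 and s≡sin(β/2)=0.993292, N=[6·120·2·720]^{1/2}=1018.233765
k∈{0,1,2} keeps every argument non-negative
  k=0: (−1)^1·1018.2338/(240)·0.1156^7·0.9933^1 = -0.000001
  k=1: (−1)^2·1018.2338/(48)·0.1156^5·0.9933^3 = +0.000430
  k=2: (−1)^3·1018.2338/(72)·0.1156^3·0.9933^5 = -0.021144
d^4_{-1,-2}(2.9098) = -0.000001 +0.000430 -0.021144 = -0.020715
Attach z-rotation phases: D = e^{-i(-1)(4.0100)}·(-0.020715)·e^{-i(-2)(3.2726)} = +0.008831+0.018739i

Re=0.0088 Im=0.0187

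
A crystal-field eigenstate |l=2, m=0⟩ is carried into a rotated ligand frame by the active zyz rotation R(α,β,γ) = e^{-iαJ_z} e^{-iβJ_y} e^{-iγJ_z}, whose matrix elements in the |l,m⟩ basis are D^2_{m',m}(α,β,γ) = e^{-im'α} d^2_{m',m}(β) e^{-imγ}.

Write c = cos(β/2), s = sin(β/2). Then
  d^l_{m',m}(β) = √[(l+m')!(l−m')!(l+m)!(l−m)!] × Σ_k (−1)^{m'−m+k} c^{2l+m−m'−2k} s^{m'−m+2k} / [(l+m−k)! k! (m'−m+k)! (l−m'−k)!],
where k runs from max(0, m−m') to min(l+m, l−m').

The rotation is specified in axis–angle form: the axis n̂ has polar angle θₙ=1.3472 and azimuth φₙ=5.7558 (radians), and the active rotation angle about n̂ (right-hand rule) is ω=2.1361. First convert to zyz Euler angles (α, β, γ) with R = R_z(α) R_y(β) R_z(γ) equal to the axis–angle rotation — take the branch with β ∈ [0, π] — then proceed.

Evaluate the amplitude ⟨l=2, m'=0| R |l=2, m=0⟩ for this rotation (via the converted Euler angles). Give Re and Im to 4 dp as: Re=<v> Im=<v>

Axis–angle → zyz. n̂ = (sinθₙcosφₙ, sinθₙsinφₙ, cosθₙ) = (+0.842615, -0.490747, +0.221738), ω = 2.1361.
R = I cosω + sinω [n̂]ₓ + (1−cosω) n̂n̂ᵀ gives
  R = [+0.554654, -0.822258, -0.127475; -0.447776, -0.165832, -0.878633; +0.701324, +0.544418, -0.460167]
β = atan2(√(R₁₃²+R₂₃²), R₃₃) = 2.048979; α = atan2(R₂₃, R₁₃) mod 2π = 4.568311; γ = atan2(R₃₂, −R₃₁) mod 2π = 2.481489
D^2_{0,0}(4.5683,2.0490,2.4815) = e^{-i·0·4.5683}·d^2_{0,0}(2.0490)·e^{-i·0·2.4815}. Compute d first:
Half-angle: c=0.519535, s=0.854449. N=√(2·2·2·2)=4.000000
k∈{0,1,2} keeps every argument non-negative
  k=0: (−1)^0·4.0000/(4)·0.5195^4·0.8544^0 = +0.072855
  k=1: (−1)^1·4.0000/(1)·0.5195^2·0.8544^2 = -0.788246
  k=2: (−1)^2·4.0000/(4)·0.5195^0·0.8544^4 = +0.533022
d^2_{0,0}(2.0490) = +0.072855 -0.788246 +0.533022 = -0.182370
Phases: e^{-i·(0)·4.5683}=+1.000000+0.000000i, e^{-i·(0)·2.4815}=+1.000000+0.000000i ⇒ D=-0.182370+0.000000i

Re=-0.1824 Im=0.0000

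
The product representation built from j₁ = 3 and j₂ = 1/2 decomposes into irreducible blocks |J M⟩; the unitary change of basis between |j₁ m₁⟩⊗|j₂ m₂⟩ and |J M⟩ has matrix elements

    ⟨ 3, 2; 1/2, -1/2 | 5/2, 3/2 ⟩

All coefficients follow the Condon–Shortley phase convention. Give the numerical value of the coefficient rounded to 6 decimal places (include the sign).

√[6·1!5!0!/7! · 5!1!0!1!4!1!] = √(2880/7)
  +(−1)^0/∏(0,1,1,0,4,0)! = 1/24  (running 1/24)
⟨..|..⟩ = √(2880/7)·(1/24) = +0.845154

+0.845154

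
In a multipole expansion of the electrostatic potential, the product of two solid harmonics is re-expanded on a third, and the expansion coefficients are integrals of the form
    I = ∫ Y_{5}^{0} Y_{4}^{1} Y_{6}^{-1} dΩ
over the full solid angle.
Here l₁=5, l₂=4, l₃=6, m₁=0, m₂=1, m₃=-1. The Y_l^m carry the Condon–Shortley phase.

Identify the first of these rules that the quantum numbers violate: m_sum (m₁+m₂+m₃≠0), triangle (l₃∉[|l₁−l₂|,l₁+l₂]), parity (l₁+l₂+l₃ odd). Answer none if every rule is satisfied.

parity

Σmᵢ = 0  ✓
l₃∈[|l₁−l₂|,l₁+l₂]=[1,9], have l₃=6  ✓
Σlᵢ = 15 ⇒ odd  ✗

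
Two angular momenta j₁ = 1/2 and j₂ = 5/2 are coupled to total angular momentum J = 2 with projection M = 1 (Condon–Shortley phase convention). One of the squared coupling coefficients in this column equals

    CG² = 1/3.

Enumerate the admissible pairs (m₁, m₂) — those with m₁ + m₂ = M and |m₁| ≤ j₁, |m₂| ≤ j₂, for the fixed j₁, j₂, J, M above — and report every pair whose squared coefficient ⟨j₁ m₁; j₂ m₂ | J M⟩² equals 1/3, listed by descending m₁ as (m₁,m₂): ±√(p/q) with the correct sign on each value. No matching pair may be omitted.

(1/2,1/2): +√(1/3)

Admissible pairs with m₁+m₂ = M = 1: (-1/2,3/2), (1/2,1/2)
  (m₁,m₂)=(1/2,1/2): CG² = 1/3, CG = +√(1/3)   ← matches the target
  (m₁,m₂)=(-1/2,3/2): CG² = 2/3, CG = −√(2/3)
Pairs with CG² = 1/3: (1/2,1/2): +√(1/3)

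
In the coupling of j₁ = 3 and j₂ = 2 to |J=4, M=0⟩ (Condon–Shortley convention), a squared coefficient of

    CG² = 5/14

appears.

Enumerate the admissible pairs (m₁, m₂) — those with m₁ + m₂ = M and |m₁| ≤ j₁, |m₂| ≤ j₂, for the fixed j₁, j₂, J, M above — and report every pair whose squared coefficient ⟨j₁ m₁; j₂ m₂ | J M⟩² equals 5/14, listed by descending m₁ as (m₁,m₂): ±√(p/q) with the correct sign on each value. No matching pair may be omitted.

(1,-1): +√(5/14); (-1,1): −√(5/14)

Admissible pairs with m₁+m₂ = M = 0: (-2,2), (-1,1), (0,0), (1,-1), (2,-2)
  (m₁,m₂)=(2,-2): CG² = 1/7, CG = +√(1/7)
  (m₁,m₂)=(1,-1): CG² = 5/14, CG = +√(5/14)   ← matches the target
  (m₁,m₂)=(0,0): CG² = 0/1, CG = 0
  (m₁,m₂)=(-1,1): CG² = 5/14, CG = −√(5/14)   ← matches the target
  (m₁,m₂)=(-2,2): CG² = 1/7, CG = −√(1/7)
Pairs with CG² = 5/14: (1,-1): +√(5/14); (-1,1): −√(5/14)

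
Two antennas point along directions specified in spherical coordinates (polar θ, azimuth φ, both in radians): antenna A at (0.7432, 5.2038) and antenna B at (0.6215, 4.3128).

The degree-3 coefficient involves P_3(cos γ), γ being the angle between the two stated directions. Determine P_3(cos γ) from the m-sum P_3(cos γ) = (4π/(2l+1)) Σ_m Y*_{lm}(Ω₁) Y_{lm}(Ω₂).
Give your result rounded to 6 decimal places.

Addition theorem: P_3(cos γ) = (4π/7) Σ_m Y*_{lm}(Ω₁) Y_{lm}(Ω₂), m = −3…3:
  m=-3: (-0.12866 + 0.01246j) × (0.07672 - 0.02994j) = -0.00950 + 0.00481j  (running Σ = -0.00950 + 0.00481j)
  m=-2: (-0.19110 - 0.28667j) × (-0.19642 - 0.20191j) = -0.02035 + 0.09489j  (running Σ = -0.02984 + 0.09970j)
  m=-1: (0.17653 - 0.32983j) × (-0.16873 + 0.39955j) = 0.10200 + 0.12619j  (running Σ = 0.07216 + 0.22589j)
  m=0: (-0.07948 + 0.00000j) × (0.09250 + 0.00000j) = -0.00735 + 0.00000j  (running Σ = 0.06480 + 0.22589j)
  m=1: (-0.17653 - 0.32983j) × (0.16873 + 0.39955j) = 0.10200 - 0.12619j  (running Σ = 0.16680 + 0.09970j)
  m=2: (-0.19110 + 0.28667j) × (-0.19642 + 0.20191j) = -0.02035 - 0.09489j  (running Σ = 0.14646 + 0.00481j)
  m=3: (0.12866 + 0.01246j) × (-0.07672 - 0.02994j) = -0.00950 - 0.00481j  (running Σ = 0.13696 + 0.00000j)
Total Σ_m = 0.13696 + 0.00000j. Multiply by 1.795196: 0.24587 + 0.00000j. P_3(cos γ) = 0.245871

0.245871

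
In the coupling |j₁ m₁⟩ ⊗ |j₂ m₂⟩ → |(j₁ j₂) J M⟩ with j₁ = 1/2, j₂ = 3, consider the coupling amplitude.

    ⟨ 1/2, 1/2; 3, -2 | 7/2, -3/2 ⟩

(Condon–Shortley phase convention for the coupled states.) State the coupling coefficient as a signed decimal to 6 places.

triangle: 0!·1!·6!/8! = 720/40320
(j±m)!: 1!·0!·1!·5!·2!·5! = 28800
prefactor² = (2J+1)·Δ·N² = 28800/7
  k=0: +1/(0!·0!·0!·1!·1!·5!) = 1/120
Σ = 1/120  ⇒  CG² = 28800/7·(1/120)² = 2/7
CG = +√(2/7) = +0.534522

+0.534522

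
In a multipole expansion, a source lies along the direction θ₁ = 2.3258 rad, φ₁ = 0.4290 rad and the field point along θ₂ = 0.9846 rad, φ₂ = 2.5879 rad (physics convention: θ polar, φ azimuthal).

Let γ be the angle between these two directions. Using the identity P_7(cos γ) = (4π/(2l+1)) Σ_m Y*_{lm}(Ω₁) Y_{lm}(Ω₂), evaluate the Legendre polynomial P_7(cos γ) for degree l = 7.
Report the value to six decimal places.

Addition theorem: P_7(cos γ) = (4π/15) Σ_m Y*_{lm}(Ω₁) Y_{lm}(Ω₂), m = −7…7:
  m=-7: (-0.053810, 0.007506) × (0.103348, 0.093283) = (-0.006261, -0.004244)  (running Σ = (-0.006261, -0.004244))
  m=-6: (0.161296, -0.102839) × (-0.340297, -0.062122) = (-0.061277, 0.024976)  (running Σ = (-0.067538, 0.020732))
  m=-5: (-0.208439, 0.322205) × (0.408275, -0.159826) = (-0.033604, 0.164862)  (running Σ = (-0.101142, 0.185594))
  m=-4: (0.063560, -0.434648) × (-0.114840, 0.152969) = (0.059188, 0.059638)  (running Σ = (-0.041954, 0.245232))
  m=-3: (0.042393, 0.145346) × (-0.021944, 0.242403) = (-0.036163, 0.007087)  (running Σ = (-0.078116, 0.252318))
  m=-2: (0.190421, 0.220291) × (-0.141513, -0.283193) = (0.035438, -0.085100)  (running Σ = (-0.042678, 0.167218))
  m=-1: (-0.268117, -0.122640) × (-0.101876, -0.062980) = (0.019591, 0.029380)  (running Σ = (-0.023087, 0.196598))
  m=0: (-0.211790, -0.000000) × (0.332134, 0.000000) = (-0.070343, -0.000000)  (running Σ = (-0.093430, 0.196598))
  m=1: (0.268117, -0.122640) × (0.101876, -0.062980) = (0.019591, -0.029380)  (running Σ = (-0.073839, 0.167218))
  m=2: (0.190421, -0.220291) × (-0.141513, 0.283193) = (0.035438, 0.085100)  (running Σ = (-0.038401, 0.252318))
  m=3: (-0.042393, 0.145346) × (0.021944, 0.242403) = (-0.036163, -0.007087)  (running Σ = (-0.074564, 0.245232))
  m=4: (0.063560, 0.434648) × (-0.114840, -0.152969) = (0.059188, -0.059638)  (running Σ = (-0.015375, 0.185594))
  m=5: (0.208439, 0.322205) × (-0.408275, -0.159826) = (-0.033604, -0.164862)  (running Σ = (-0.048979, 0.020732))
  m=6: (0.161296, 0.102839) × (-0.340297, 0.062122) = (-0.061277, -0.024976)  (running Σ = (-0.110256, -0.004244))
  m=7: (0.053810, 0.007506) × (-0.103348, 0.093283) = (-0.006261, 0.004244)  (running Σ = (-0.116517, -0.000000))
Σ over m = (-0.116517, -0.000000); ×(4π/15) → (-0.097613, -0.000000). Real part: -0.097613

-0.097613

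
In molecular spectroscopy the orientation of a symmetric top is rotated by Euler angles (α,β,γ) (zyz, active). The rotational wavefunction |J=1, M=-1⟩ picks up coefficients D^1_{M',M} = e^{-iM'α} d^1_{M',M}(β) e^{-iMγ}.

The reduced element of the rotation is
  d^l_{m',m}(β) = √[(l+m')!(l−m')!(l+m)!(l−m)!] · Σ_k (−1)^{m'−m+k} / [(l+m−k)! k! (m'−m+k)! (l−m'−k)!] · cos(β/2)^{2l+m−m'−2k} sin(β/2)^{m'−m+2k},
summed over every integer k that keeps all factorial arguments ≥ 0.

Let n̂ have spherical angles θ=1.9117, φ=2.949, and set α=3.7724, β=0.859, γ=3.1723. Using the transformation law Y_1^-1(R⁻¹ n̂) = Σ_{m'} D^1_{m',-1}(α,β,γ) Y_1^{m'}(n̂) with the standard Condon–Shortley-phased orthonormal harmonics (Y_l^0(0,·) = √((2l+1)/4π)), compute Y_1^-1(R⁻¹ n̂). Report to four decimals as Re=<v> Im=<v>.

Re=-0.2246 Im=-0.2458

Need the full column D^1_{m',-1} for m'=−1..1 at α=3.7724, β=0.8590, γ=3.1723.
cos(β/2)=0.909174, sin(β/2)=0.416416
d^1_{-1,-1}: single k=0 term ⇒ +0.826597;  D = +0.652237+0.507789i
d^1_{0,-1}: single k=0 term ⇒ -0.535414;  D = +0.535162+0.016439i
d^1_{1,-1}: single k=0 term ⇒ +0.173403;  D = +0.143105-0.097925i
Y_1^{m'}(θ=1.9117,φ=2.949) and Σ D·Y over m':
  (+0.6522+0.5078i)·(-0.3196-0.0623i)  (+0.5352+0.0164i)·(-0.1634+0.0000i)  (+0.1431-0.0979i)·(+0.3196-0.0623i)
Y_1^-1(R⁻¹ n̂) = -0.224594-0.245835i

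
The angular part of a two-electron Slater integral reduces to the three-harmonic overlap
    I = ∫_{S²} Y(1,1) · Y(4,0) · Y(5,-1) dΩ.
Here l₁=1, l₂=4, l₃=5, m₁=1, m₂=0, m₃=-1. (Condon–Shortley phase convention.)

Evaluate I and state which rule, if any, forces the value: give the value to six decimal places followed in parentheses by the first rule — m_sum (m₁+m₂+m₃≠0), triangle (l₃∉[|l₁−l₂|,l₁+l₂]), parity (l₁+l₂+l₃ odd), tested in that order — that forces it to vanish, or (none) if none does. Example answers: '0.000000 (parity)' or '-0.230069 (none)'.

m-sum 0 ✓  L=10 even ✓  3≤5≤5 ✓
Π(2lᵢ+1) = 3×9×11 = 297
triangle coeff Δ(1,4,5) = 1/495
Σ_t [0,0]: t=0:+1/576 = 1/576
(3j)²=5/99 [(1 4 5; 0 0 0)], sign=-1
Σ_t [0,0]: t=0:+1/1152 = 1/1152
(3j)²=1/33 [(1 4 5; 1 0 -1)], sign=+1
⇒ 4πI² = 5/11
I = (-1)√(5/11/(4π)) = -0.19018827
No selection rule forces the value: the integral is nonzero (none).

-0.190188 (none)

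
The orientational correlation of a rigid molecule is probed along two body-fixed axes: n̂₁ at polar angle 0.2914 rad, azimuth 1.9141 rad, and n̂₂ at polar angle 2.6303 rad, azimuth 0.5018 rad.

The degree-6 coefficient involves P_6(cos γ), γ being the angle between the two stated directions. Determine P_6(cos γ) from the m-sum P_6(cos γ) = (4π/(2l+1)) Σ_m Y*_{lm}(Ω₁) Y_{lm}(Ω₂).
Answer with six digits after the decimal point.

Summing Y*_{l m}(θ₁,φ₁)·Y_{l m}(θ₂,φ₂) over m ∈ [−6, 6]; prefactor 4π/(2·6+1) = 0.966644:
  term(m=-6) = -0.000001+0.000001i   from Y*(Ω₁)=+0.000128-0.000240i, Y(Ω₂)=-0.006573-0.000865i
  term(m=-5) = -0.000091-0.000090i   from Y*(Ω₁)=-0.003104-0.000456i, Y(Ω₂)=+0.033013+0.024202i
  term(m=-4) = +0.002682-0.001972i   from Y*(Ω₁)=+0.004338+0.021669i, Y(Ω₂)=-0.063678-0.136533i
  term(m=-3) = +0.017154+0.033316i   from Y*(Ω₁)=+0.089949-0.054026i, Y(Ω₂)=-0.023339+0.356374i
  term(m=-2) = -0.156308+0.051278i   from Y*(Ω₁)=-0.254956-0.208974i, Y(Ω₂)=+0.268107-0.420877i
  term(m=-1) = -0.021029-0.131567i   from Y*(Ω₁)=-0.200471+0.560822i, Y(Ω₂)=-0.196131+0.107606i
  term(m=+0) = -0.105935+0.000000i   from Y*(Ω₁)=+0.291078-0.000000i, Y(Ω₂)=-0.363940+0.000000i
  term(m=+1) = -0.021029+0.131567i   from Y*(Ω₁)=+0.200471+0.560822i, Y(Ω₂)=+0.196131+0.107606i
  term(m=+2) = -0.156308-0.051278i   from Y*(Ω₁)=-0.254956+0.208974i, Y(Ω₂)=+0.268107+0.420877i
  term(m=+3) = +0.017154-0.033316i   from Y*(Ω₁)=-0.089949-0.054026i, Y(Ω₂)=+0.023339+0.356374i
  term(m=+4) = +0.002682+0.001972i   from Y*(Ω₁)=+0.004338-0.021669i, Y(Ω₂)=-0.063678+0.136533i
  term(m=+5) = -0.000091+0.000090i   from Y*(Ω₁)=+0.003104-0.000456i, Y(Ω₂)=-0.033013+0.024202i
  term(m=+6) = -0.000001-0.000001i   from Y*(Ω₁)=+0.000128+0.000240i, Y(Ω₂)=-0.006573+0.000865i
Accumulated sum -0.421120+0.000000i; after 4π/(2l+1) scaling, -0.407073+0.000000i ⇒ P_6 = -0.407073

-0.407073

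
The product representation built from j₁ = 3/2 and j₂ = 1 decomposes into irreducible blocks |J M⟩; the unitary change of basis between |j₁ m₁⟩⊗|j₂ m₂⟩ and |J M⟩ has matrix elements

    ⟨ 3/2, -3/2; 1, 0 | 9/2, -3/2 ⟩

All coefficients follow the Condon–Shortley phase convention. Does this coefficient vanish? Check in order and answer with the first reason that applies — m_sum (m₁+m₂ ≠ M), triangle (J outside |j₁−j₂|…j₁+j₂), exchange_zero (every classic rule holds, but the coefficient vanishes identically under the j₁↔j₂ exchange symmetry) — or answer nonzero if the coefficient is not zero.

m-sum: m₁+m₂ = -3/2+0 = -3/2, M = -3/2  ✓
triangle: need |j₁−j₂| ≤ J ≤ j₁+j₂, i.e. J ∈ [1/2, 5/2]; J = 9/2 is outside ✗ ⇒ coefficient is 0

triangle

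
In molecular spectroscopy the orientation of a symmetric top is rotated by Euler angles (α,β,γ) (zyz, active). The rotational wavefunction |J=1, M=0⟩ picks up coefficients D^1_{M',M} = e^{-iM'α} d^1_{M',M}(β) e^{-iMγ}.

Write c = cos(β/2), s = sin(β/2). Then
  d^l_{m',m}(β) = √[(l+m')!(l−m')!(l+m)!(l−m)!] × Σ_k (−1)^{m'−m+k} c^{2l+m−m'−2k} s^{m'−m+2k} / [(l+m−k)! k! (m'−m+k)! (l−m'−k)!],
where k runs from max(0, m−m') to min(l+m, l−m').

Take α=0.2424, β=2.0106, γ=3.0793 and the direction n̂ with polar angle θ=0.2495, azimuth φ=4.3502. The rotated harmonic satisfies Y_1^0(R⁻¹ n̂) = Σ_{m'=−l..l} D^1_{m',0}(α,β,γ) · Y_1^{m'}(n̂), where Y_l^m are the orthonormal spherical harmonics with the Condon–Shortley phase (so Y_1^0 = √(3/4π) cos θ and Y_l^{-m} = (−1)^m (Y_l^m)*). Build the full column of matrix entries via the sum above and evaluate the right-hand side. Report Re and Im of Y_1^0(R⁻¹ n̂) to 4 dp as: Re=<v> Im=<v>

Need the full column D^1_{m',0} for m'=−1..1 at α=0.2424, β=2.0106, γ=3.0793.
cos(β/2)=0.535835, sin(β/2)=0.844323
d^1_{-1,0}: single k=1 term ⇒ +0.639815;  D = +0.621110+0.153577i
d^1_{0,0}: k∈[0..1] ⇒ +0.287119 -0.712881 = -0.425762;  D = -0.425762+0.000000i
d^1_{1,0}: single k=0 term ⇒ -0.639815;  D = -0.621110+0.153577i
Y_1^{m'}(θ=0.2495,φ=4.3502) and Σ D·Y over m':
  (+0.6211+0.1536i)·(-0.0302+0.0798i)  (-0.4258+0.0000i)·(+0.4735+0.0000i)  (-0.6211+0.1536i)·(+0.0302+0.0798i)
Y_1^0(R⁻¹ n̂) = -0.263639+0.000000i

Re=-0.2636 Im=0.0000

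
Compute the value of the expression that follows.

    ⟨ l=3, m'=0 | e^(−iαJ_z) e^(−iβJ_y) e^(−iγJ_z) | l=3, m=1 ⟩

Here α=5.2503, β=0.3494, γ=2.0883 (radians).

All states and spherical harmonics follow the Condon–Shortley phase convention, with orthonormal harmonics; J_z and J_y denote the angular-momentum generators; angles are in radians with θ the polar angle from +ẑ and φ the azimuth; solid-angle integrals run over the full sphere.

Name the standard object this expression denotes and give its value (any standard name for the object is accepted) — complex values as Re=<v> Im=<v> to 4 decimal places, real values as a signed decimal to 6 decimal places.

This is a Wigner D-matrix element — the rotation-matrix element ⟨l m'| R(α,β,γ) |l m⟩ in the angular-momentum basis.
D^3_{0,1}(5.2503,0.3494,2.0883) = e^{-i·0·5.2503}·d^3_{0,1}(0.3494)·e^{-i·1·2.0883}. Compute d first:
Half-angle: c=0.984779, s=0.173813. N=√(6·6·24·2)=41.569219
k: max(0,(1)−(0))=1 … min(3+(1),3−(0))=3
  k=1: (−1)^0·41.5692/(12)·0.9848^5·0.1738^1 = +0.557655
  k=2: (−1)^1·41.5692/(4)·0.9848^3·0.1738^3 = -0.052116
  k=3: (−1)^2·41.5692/(12)·0.9848^1·0.1738^5 = +0.000541
d^3_{0,1}(0.3494) = +0.557655 -0.052116 +0.000541 = +0.506080
Attach z-rotation phases: D = e^{-i(0)(5.2503)}·(+0.506080)·e^{-i(1)(2.0883)} = -0.250364-0.439812i

Wigner D-matrix element, Re=-0.2504 Im=-0.4398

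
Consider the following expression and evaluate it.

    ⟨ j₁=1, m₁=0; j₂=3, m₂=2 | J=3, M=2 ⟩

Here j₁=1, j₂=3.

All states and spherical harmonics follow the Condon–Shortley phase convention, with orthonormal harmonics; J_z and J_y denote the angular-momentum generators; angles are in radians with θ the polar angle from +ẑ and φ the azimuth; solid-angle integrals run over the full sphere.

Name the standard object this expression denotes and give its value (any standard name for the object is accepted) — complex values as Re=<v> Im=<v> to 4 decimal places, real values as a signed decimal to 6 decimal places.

Clebsch–Gordan coefficient, −√(1/3) ≈ -0.577350

This is a Clebsch–Gordan (vector-coupling) coefficient.
√[7·1!1!5!/8! · 1!1!5!1!5!1!] = √(300)
  +(−1)^0/∏(0,1,1,5,0,0)! = 1/120  (running 1/120)
  +(−1)^1/∏(1,0,0,4,1,1)! = -1/24  (running -1/30)
⟨..|..⟩ = √(300)·(-1/30) = -0.577350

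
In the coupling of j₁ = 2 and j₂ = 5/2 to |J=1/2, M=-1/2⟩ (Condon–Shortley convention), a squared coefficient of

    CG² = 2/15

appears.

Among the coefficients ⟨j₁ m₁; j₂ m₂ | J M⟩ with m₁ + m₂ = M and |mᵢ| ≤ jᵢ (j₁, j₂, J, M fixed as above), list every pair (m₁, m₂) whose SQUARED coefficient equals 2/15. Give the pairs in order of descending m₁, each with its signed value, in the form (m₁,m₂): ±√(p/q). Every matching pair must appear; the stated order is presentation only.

(-1,1/2): −√(2/15)

Admissible pairs with m₁+m₂ = M = -1/2: (-2,3/2), (-1,1/2), (0,-1/2), (1,-3/2), (2,-5/2)
  (m₁,m₂)=(2,-5/2): CG² = 1/3, CG = +√(1/3)
  (m₁,m₂)=(1,-3/2): CG² = 4/15, CG = −√(4/15)
  (m₁,m₂)=(0,-1/2): CG² = 1/5, CG = +√(1/5)
  (m₁,m₂)=(-1,1/2): CG² = 2/15, CG = −√(2/15)   ← matches the target
  (m₁,m₂)=(-2,3/2): CG² = 1/15, CG = +√(1/15)
Pairs with CG² = 2/15: (-1,1/2): −√(2/15)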